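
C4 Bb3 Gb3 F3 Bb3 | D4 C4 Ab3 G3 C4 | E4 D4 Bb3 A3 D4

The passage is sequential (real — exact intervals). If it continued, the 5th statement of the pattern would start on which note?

G#4

The 5-note cells begin on C4, D4, E4 — each up a 2nd from the last.
Extending the heads up a 2nd: F#4 → G#4.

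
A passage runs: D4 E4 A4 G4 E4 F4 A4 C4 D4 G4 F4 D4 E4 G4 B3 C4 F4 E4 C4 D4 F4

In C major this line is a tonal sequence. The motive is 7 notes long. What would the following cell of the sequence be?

The 7-note cells begin on D4, C4, B3 — each down a 2nd from the last.
Statement 4 starts on A3 and keeps the same diatonic contour: A3 B3 E4 D4 B3 C4 E4.

A3 B3 E4 D4 B3 C4 E4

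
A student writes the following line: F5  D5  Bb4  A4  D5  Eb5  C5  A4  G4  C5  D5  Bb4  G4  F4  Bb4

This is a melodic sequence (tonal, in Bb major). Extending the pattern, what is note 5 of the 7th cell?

Eb4

Grouping in 5s, the 5th note of each cell is D5, C5, Bb4.
Each moves down a 2nd. Continuing: A4 → G4 → F4 → Eb4.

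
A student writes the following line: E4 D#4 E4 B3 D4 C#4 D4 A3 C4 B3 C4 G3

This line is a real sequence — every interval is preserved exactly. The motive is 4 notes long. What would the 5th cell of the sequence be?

Taking 4-note groups, the heads are E4, D4, C4: the pattern moves down a 2nd.
Continuing the starts: Bb3 → Ab3.
So cell 5 is Ab3 G3 Ab3 Eb3.

Ab3 G3 Ab3 Eb3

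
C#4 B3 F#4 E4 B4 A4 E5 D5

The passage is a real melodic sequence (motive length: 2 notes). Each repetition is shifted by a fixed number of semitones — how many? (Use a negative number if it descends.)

The 2-note cells begin on C#4, F#4, B4, E5 — each up a 4th from the last.
Counting half-steps from C#4 to F#4: 5.

5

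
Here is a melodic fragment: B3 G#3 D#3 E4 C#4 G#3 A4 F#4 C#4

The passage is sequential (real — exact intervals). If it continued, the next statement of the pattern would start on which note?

The 3-note cells begin on B3, E4, A4 — each up a 4th from the last.
The next head, up a 4th from A4, is D5.

D5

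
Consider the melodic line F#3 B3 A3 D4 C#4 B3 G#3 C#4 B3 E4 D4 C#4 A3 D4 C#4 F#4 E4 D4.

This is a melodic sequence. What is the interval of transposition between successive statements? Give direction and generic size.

up a 2nd

Unit = 6 notes; the statements start on F#3, G#3, A3, moving up a 2nd each time.
F#3 to G#3 is up a 2nd.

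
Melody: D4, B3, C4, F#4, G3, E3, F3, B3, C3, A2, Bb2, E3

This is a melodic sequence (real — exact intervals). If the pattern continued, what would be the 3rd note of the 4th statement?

Eb2

With 4-note cells, note 3 of each statement runs C4, F3, Bb2.
From Bb2, down a 5th gives Eb2.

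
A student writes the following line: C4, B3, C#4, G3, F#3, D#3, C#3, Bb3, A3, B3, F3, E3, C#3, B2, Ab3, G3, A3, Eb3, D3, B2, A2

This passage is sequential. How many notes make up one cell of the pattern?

There are 21 notes; a 7-note unit gives 3 cells:
C4 B3 C#4 G3 F#3 D#3 C#3 | Bb3 A3 B3 F3 E3 C#3 B2 | Ab3 G3 A3 Eb3 D3 B2 A2
Each cell is the previous one down a 2nd — so the unit is 7 notes.

7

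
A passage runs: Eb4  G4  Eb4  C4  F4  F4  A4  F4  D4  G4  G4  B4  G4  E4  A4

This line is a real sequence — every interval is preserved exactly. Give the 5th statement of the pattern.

Taking 5-note groups, the heads are Eb4, F4, G4: the pattern moves up a 2nd.
Continuing the starts: A4 → B4.
From B4 the exact shape gives B4 D#5 B4 G#4 C#5.

B4 D#5 B4 G#4 C#5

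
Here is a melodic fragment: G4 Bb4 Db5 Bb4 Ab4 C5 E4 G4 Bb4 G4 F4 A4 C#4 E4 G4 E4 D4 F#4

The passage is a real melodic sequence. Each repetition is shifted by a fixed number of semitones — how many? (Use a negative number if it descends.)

Taking 6-note groups, the heads are G4, E4, C#4: the pattern moves down a 3rd.
Counting half-steps from G4 to E4: -3.

-3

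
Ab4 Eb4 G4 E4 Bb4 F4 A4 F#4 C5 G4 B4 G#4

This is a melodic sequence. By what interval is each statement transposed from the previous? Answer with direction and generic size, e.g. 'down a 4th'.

up a 2nd

Taking 4-note groups, the heads are Ab4, Bb4, C5: the pattern moves up a 2nd.
Ab4 to Bb4 is up a 2nd.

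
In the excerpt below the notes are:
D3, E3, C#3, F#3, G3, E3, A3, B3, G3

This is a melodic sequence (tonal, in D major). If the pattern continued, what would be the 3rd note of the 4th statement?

The unit is 3 notes. Position-3 pitches of the 3 shown cells: C#3, E3, G3.
Each moves up a 3rd; the next is B3.

B3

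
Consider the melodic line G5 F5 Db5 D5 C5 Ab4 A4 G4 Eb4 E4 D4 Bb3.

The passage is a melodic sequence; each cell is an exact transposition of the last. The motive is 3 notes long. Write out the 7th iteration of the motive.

The 3-note cells begin on G5, D5, A4, E4 — each down a 4th from the last.
Extending down a 4th: B3 → F#3 → C#3.
From C#3 the exact shape gives C#3 B2 G2.

C#3 B2 G2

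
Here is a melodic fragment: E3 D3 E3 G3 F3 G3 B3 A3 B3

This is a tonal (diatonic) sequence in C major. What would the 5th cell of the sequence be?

With a 3-note motive the entries are E3, G3, B3, each up a 3rd from the previous.
Carrying on: D4 → F4.
Statement 5 starts on F4 and keeps the same diatonic contour: F4 E4 F4.

F4 E4 F4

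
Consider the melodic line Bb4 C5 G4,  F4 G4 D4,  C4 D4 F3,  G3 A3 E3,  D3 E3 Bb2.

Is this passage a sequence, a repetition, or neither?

neither

Note 3 of cell 3 is F3; if this were a sequence it would be A3. No unit length gives a consistent transposition pattern.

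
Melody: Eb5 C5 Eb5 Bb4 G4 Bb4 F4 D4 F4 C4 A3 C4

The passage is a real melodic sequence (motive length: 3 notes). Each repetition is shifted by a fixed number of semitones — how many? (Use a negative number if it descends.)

The 3-note cells begin on Eb5, Bb4, F4, C4 — each down a 4th from the last.
Eb5 to Bb4 spans -5 semitones.

-5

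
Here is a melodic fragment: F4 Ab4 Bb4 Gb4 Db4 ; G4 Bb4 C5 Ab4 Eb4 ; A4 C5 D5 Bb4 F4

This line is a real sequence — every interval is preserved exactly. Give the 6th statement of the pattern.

Unit = 5 notes; the statements start on F4, G4, A4, moving up a 2nd each time.
Carrying on: B4 → C#5 → D#5.
From D#5 the exact shape gives D#5 F#5 G#5 E5 B4.

D#5 F#5 G#5 E5 B4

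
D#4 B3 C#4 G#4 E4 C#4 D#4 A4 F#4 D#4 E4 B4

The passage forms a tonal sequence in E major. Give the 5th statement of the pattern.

The 4-note cells begin on D#4, E4, F#4 — each up a 2nd from the last.
Carrying on: G#4 → A4.
So cell 5 is A4 F#4 G#4 D#5.

A4 F#4 G#4 D#5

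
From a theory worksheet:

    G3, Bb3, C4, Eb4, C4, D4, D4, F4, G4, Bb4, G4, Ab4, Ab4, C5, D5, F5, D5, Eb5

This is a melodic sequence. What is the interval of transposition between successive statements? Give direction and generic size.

up a 5th

With a 6-note motive the entries are G3, D4, Ab4, each up a 5th from the previous.
G3 to D4 is up a 5th.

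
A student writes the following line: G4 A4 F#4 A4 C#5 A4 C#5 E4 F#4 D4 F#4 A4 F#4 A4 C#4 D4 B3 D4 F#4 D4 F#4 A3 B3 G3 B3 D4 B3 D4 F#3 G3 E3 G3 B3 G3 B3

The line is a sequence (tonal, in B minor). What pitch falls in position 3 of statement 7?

Grouping in 7s, the 3rd note of each cell is F#4, D4, B3, G3, E3.
Extending down a 3rd: C#3 → A2.

A2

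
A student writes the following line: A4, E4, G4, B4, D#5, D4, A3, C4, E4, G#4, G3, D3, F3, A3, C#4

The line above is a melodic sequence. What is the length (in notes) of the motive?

There are 15 notes; a 5-note unit gives 3 cells:
A4 E4 G4 B4 D#5 | D4 A3 C4 E4 G#4 | G3 D3 F3 A3 C#4
That's a consistent down a 5th shift per cell, and no other grouping gives one.

5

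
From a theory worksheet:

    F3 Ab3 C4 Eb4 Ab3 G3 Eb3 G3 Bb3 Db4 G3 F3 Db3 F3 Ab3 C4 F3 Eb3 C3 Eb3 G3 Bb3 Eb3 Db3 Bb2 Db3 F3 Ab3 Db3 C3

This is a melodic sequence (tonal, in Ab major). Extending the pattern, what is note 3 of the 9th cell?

Grouping in 6s, the 3rd note of each cell is C4, Bb3, Ab3, G3, F3.
Carrying that down a 2nd forward: Eb3 → Db3 → C3 → Bb2.

Bb2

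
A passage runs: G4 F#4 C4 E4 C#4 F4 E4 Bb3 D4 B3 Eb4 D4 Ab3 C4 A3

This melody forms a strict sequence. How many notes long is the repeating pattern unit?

There are 15 notes; a 5-note unit gives 3 cells:
G4 F#4 C4 E4 C#4 | F4 E4 Bb3 D4 B3 | Eb4 D4 Ab3 C4 A3
Every group is a transposition down a 2nd of the one before; no shorter unit works.

5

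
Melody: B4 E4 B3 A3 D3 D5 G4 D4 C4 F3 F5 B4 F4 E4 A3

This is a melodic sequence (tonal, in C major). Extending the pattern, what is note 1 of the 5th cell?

The unit is 5 notes. Position-1 pitches of the 3 shown cells: B4, D5, F5.
Extending up a 3rd: A5 → C6.

C6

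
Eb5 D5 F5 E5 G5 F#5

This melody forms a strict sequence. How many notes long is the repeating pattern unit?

There are 6 notes; a 2-note unit gives 3 cells:
Eb5 D5 | F5 E5 | G5 F#5
That's a consistent up a 2nd shift per cell, and no other grouping gives one.

2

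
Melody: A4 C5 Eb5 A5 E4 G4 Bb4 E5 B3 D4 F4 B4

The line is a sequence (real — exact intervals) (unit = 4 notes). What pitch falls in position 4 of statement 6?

G#3

The unit is 4 notes. Position-4 pitches of the 3 shown cells: A5, E5, B4.
Carrying that down a 4th forward: F#4 → C#4 → G#3.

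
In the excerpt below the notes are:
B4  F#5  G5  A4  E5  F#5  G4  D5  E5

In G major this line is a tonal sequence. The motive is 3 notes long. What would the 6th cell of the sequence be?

With a 3-note motive the entries are B4, A4, G4, each down a 2nd from the previous.
Carrying on: F#4 → E4 → D4.
From D4 the diatonic shape gives D4 A4 B4.

D4 A4 B4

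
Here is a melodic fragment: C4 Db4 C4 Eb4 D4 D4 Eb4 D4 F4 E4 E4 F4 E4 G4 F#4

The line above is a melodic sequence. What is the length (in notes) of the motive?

15 notes total. Splitting into 3 groups of 5:
C4 Db4 C4 Eb4 D4 | D4 Eb4 D4 F4 E4 | E4 F4 E4 G4 F#4
Each cell is the previous one up a 2nd — so the unit is 5 notes.

5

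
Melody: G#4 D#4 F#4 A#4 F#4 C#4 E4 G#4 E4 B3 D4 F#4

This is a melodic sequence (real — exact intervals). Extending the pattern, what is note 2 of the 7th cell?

Eb3

Grouping in 4s, the 2nd note of each cell is D#4, C#4, B3.
Carrying that down a 2nd forward: A3 → G3 → F3 → Eb3.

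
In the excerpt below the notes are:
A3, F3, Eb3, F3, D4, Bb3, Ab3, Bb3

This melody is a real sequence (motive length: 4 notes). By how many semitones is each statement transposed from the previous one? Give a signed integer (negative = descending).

Unit = 4 notes; the statements start on A3, D4, moving up a 4th each time.
A3→D4 is 62 − 57 = 5 semitones.

5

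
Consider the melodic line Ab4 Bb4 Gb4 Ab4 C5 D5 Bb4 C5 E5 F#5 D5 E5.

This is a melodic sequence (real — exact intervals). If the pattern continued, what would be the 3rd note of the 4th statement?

The unit is 4 notes. Position-3 pitches of the 3 shown cells: Gb4, Bb4, D5.
Each moves up a 3rd; the next is F#5.

F#5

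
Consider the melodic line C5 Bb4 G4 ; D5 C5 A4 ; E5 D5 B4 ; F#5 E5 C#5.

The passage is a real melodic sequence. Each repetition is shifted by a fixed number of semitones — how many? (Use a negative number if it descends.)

The 3-note cells begin on C5, D5, E5, F#5 — each up a 2nd from the last.
Counting half-steps from C5 to D5: 2.

2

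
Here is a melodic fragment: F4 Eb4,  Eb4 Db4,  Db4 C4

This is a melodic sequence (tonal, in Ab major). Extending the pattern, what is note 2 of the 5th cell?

The unit is 2 notes. Position-2 pitches of the 3 shown cells: Eb4, Db4, C4.
Each moves down a 2nd. Continuing: Bb3 → Ab3.

Ab3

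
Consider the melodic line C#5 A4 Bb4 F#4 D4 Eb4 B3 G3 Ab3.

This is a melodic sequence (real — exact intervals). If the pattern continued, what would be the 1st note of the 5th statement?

A2

The unit is 3 notes. Position-1 pitches of the 3 shown cells: C#5, F#4, B3.
Extending down a 5th: E3 → A2.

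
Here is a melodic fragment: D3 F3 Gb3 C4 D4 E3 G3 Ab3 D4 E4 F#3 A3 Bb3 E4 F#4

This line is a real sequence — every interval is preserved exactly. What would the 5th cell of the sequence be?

A#3 C#4 D4 G#4 A#4

The 5-note cells begin on D3, E3, F#3 — each up a 2nd from the last.
Extending up a 2nd: G#3 → A#3.
Statement 5 starts on A#3 and keeps the same exact contour: A#3 C#4 D4 G#4 A#4.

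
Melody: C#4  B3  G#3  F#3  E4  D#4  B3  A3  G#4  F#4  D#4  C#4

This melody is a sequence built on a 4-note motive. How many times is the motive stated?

12 notes in groups of 4 gives 12/4 = 3 statements.
Starts: C#4, E4, G#4 — each up a 3rd.

3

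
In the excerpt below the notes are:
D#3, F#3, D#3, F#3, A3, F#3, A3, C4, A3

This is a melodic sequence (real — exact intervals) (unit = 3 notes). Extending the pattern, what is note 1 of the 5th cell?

The unit is 3 notes. Position-1 pitches of the 3 shown cells: D#3, F#3, A3.
Carrying that up a 3rd forward: C4 → Eb4.

Eb4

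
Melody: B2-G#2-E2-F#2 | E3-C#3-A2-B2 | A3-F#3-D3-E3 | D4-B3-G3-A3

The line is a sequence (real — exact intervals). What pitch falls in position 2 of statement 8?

Grouping in 4s, the 2nd note of each cell is G#2, C#3, F#3, B3.
Each moves up a 4th. Continuing: E4 → A4 → D5 → G5.

G5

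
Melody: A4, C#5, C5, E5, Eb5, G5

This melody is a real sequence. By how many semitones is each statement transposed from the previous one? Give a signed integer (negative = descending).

3

The 2-note cells begin on A4, C5, Eb5 — each up a 3rd from the last.
Counting half-steps from A4 to C5: 3.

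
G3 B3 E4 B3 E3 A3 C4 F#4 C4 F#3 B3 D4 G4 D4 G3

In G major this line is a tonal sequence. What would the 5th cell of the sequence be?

D4 F#4 B4 F#4 B3

With a 5-note motive the entries are G3, A3, B3, each up a 2nd from the previous.
Carrying on: C4 → D4.
From D4 the diatonic shape gives D4 F#4 B4 F#4 B3.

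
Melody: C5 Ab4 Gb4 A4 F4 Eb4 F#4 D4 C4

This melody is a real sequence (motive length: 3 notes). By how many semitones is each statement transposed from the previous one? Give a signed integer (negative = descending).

-3

The 3-note cells begin on C5, A4, F#4 — each down a 3rd from the last.
Counting half-steps from C5 to A4: -3.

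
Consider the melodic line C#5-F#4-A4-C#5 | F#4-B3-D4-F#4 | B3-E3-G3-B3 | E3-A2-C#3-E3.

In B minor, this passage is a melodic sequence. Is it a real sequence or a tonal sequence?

tonal

Every note is diatonic to B minor.
Cell 1 has +3 semitones from note 2 to 3, but cell 4 has +4 — the interval quality changes while the contour stays the same, which is the hallmark of a tonal sequence.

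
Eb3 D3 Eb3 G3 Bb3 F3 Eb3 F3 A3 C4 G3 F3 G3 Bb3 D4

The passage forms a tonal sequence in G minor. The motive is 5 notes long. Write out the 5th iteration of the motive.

Unit = 5 notes; the statements start on Eb3, F3, G3, moving up a 2nd each time.
Continuing the starts: A3 → Bb3.
Statement 5 starts on Bb3 and keeps the same diatonic contour: Bb3 A3 Bb3 D4 F4.

Bb3 A3 Bb3 D4 F4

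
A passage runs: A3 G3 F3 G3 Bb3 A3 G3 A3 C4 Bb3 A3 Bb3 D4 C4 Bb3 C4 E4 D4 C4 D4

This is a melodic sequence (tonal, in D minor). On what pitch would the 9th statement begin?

Bb4

Taking 4-note groups, the heads are A3, Bb3, C4, D4, E4: the pattern moves up a 2nd.
Continuing: F4 → G4 → A4 → Bb4. Statement 9 starts on Bb4.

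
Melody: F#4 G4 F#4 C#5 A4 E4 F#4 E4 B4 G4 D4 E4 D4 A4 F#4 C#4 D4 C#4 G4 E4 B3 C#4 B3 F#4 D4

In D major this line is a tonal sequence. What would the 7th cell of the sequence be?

G3 A3 G3 D4 B3

With a 5-note motive the entries are F#4, E4, D4, C#4, B3, each down a 2nd from the previous.
Continuing the starts: A3 → G3.
From G3 the diatonic shape gives G3 A3 G3 D4 B3.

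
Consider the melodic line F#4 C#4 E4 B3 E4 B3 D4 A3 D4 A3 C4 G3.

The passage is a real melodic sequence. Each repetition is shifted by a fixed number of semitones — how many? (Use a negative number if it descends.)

Unit = 4 notes; the statements start on F#4, E4, D4, moving down a 2nd each time.
F#4→E4 is 64 − 66 = -2 semitones.

-2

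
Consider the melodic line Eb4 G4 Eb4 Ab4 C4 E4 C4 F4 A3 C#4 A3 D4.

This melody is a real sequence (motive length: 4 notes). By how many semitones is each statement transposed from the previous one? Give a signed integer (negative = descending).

The 4-note cells begin on Eb4, C4, A3 — each down a 3rd from the last.
Counting half-steps from Eb4 to C4: -3.

-3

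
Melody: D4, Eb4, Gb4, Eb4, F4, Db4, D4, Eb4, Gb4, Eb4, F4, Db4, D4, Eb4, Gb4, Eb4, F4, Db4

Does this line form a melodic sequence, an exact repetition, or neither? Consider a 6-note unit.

Each 6-note cell is identical (D4 Eb4 Gb4 Eb4 F4 Db4), restated at the same pitch.

repetition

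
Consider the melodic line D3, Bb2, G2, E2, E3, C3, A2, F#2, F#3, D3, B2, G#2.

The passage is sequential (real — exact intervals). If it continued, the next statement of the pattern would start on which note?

G#3

With a 4-note motive the entries are D3, E3, F#3, each up a 2nd from the previous.
One more step up a 2nd gives G#3.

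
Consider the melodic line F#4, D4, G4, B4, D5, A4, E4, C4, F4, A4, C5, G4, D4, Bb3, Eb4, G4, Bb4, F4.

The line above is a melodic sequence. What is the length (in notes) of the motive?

18 notes total. Splitting into 3 groups of 6:
F#4 D4 G4 B4 D5 A4 | E4 C4 F4 A4 C5 G4 | D4 Bb3 Eb4 G4 Bb4 F4
Every group is a transposition down a 2nd of the one before; no shorter unit works.

6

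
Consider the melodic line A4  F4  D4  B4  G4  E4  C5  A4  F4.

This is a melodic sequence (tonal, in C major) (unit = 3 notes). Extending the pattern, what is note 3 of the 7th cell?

Grouping in 3s, the 3rd note of each cell is D4, E4, F4.
Extending up a 2nd: G4 → A4 → B4 → C5.

C5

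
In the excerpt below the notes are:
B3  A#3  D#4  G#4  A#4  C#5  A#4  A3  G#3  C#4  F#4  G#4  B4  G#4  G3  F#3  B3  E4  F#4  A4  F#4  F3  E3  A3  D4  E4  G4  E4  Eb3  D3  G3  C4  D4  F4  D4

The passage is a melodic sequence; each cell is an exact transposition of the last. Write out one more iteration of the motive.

The 7-note cells begin on B3, A3, G3, F3, Eb3 — each down a 2nd from the last.
Statement 6 starts on Db3 and keeps the same exact contour: Db3 C3 F3 Bb3 C4 Eb4 C4.

Db3 C3 F3 Bb3 C4 Eb4 C4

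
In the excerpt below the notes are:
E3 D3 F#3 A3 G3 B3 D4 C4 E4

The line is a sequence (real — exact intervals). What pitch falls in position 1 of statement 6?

The unit is 3 notes. Position-1 pitches of the 3 shown cells: E3, A3, D4.
Carrying that up a 4th forward: G4 → C5 → F5.

F5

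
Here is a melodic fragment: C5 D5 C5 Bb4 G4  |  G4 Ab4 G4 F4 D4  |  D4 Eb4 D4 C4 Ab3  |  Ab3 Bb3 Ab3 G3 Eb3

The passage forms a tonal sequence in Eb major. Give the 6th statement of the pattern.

Taking 5-note groups, the heads are C5, G4, D4, Ab3: the pattern moves down a 4th.
Carrying on: Eb3 → Bb2.
Statement 6 starts on Bb2 and keeps the same diatonic contour: Bb2 C3 Bb2 Ab2 F2.

Bb2 C3 Bb2 Ab2 F2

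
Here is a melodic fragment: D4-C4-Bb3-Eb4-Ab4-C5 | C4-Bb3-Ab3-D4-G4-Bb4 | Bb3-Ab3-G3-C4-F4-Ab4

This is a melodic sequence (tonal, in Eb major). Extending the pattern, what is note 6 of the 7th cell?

With 6-note cells, note 6 of each statement runs C5, Bb4, Ab4.
Carrying that down a 2nd forward: G4 → F4 → Eb4 → D4.

D4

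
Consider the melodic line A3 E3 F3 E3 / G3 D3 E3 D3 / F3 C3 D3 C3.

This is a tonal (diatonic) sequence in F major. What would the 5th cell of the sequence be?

D3 A2 Bb2 A2

Taking 4-note groups, the heads are A3, G3, F3: the pattern moves down a 2nd.
Continuing the starts: E3 → D3.
From D3 the diatonic shape gives D3 A2 Bb2 A2.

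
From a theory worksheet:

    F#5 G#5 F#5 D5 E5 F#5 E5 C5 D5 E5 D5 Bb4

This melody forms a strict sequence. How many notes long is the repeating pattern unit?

Try groups of 4 (3 cells in 12 notes):
F#5 G#5 F#5 D5 | E5 F#5 E5 C5 | D5 E5 D5 Bb4
Each cell is the previous one down a 2nd — so the unit is 4 notes.

4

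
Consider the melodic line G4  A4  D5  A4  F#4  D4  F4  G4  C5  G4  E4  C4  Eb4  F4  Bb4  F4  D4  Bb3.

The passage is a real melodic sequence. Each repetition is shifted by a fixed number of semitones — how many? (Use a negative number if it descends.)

With a 6-note motive the entries are G4, F4, Eb4, each down a 2nd from the previous.
G4→F4 is 65 − 67 = -2 semitones.

-2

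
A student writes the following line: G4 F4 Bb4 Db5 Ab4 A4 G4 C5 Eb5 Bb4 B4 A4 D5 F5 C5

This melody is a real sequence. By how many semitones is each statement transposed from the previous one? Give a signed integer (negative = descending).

2

Taking 5-note groups, the heads are G4, A4, B4: the pattern moves up a 2nd.
Counting half-steps from G4 to A4: 2.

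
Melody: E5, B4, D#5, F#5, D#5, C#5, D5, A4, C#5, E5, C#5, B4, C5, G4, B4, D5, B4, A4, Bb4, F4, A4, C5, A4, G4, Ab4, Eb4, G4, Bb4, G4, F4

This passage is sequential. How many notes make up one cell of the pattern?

30 notes total. Splitting into 5 groups of 6:
E5 B4 D#5 F#5 D#5 C#5 | D5 A4 C#5 E5 C#5 B4 | C5 G4 B4 D5 B4 A4 | Bb4 F4 A4 C5 A4 G4 | Ab4 Eb4 G4 Bb4 G4 F4
Every group is a transposition down a 2nd of the one before; no shorter unit works.

6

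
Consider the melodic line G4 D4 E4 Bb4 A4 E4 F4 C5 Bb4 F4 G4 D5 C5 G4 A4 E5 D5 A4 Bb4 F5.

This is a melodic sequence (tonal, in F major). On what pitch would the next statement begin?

E5

Unit = 4 notes; the statements start on G4, A4, Bb4, C5, D5, moving up a 2nd each time.
One more step up a 2nd gives E5.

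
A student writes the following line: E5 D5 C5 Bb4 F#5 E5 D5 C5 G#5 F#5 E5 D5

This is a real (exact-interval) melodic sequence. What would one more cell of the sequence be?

A#5 G#5 F#5 E5

The 4-note cells begin on E5, F#5, G#5 — each up a 2nd from the last.
Statement 4 starts on A#5 and keeps the same exact contour: A#5 G#5 F#5 E5.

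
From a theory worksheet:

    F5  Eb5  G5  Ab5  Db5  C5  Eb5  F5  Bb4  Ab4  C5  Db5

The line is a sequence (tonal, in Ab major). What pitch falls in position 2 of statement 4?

F4

Grouping in 4s, the 2nd note of each cell is Eb5, C5, Ab4.
From Ab4, down a 3rd gives F4.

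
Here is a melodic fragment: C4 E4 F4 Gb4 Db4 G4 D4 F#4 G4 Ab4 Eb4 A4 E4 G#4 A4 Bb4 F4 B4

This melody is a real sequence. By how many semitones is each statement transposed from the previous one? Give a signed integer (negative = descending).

Unit = 6 notes; the statements start on C4, D4, E4, moving up a 2nd each time.
C4 to D4 spans +2 semitones.

2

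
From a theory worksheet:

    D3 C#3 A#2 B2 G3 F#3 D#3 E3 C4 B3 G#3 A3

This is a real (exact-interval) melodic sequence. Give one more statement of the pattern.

F4 E4 C#4 D4

The 4-note cells begin on D3, G3, C4 — each up a 4th from the last.
Statement 4 starts on F4 and keeps the same exact contour: F4 E4 C#4 D4.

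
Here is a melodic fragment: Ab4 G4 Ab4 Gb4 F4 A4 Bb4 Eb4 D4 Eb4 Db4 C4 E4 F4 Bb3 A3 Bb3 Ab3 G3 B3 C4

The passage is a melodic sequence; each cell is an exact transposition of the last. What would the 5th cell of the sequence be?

The 7-note cells begin on Ab4, Eb4, Bb3 — each down a 4th from the last.
Continuing the starts: F3 → C3.
From C3 the exact shape gives C3 B2 C3 Bb2 A2 C#3 D3.

C3 B2 C3 Bb2 A2 C#3 D3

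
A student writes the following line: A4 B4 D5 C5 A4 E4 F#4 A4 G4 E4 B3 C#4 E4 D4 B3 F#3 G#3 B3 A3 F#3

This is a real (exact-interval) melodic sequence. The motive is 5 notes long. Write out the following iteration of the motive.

Unit = 5 notes; the statements start on A4, E4, B3, F#3, moving down a 4th each time.
So cell 5 is C#3 D#3 F#3 E3 C#3.

C#3 D#3 F#3 E3 C#3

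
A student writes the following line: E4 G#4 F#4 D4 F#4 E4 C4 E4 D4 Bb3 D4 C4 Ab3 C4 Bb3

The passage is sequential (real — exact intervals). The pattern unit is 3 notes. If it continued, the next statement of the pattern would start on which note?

Unit = 3 notes; the statements start on E4, D4, C4, Bb3, Ab3, moving down a 2nd each time.
The next head, down a 2nd from Ab3, is Gb3.

Gb3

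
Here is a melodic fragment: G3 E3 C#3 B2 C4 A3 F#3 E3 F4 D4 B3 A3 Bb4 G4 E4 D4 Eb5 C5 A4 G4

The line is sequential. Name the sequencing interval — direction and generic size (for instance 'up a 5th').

up a 4th

Taking 4-note groups, the heads are G3, C4, F4, Bb4, Eb5: the pattern moves up a 4th.
G3 to C4 is up a 4th.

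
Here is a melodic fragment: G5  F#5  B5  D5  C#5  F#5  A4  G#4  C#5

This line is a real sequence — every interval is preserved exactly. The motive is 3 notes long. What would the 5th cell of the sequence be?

B3 A#3 D#4

Taking 3-note groups, the heads are G5, D5, A4: the pattern moves down a 4th.
Extending down a 4th: E4 → B3.
From B3 the exact shape gives B3 A#3 D#4.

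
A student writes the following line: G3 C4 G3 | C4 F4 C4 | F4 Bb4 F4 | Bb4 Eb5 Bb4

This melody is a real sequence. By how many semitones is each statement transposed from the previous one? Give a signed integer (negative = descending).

5

With a 3-note motive the entries are G3, C4, F4, Bb4, each up a 4th from the previous.
G3→C4 is 60 − 55 = 5 semitones.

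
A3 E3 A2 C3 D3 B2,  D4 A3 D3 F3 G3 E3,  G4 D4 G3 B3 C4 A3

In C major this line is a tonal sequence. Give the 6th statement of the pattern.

B5 F5 B4 D5 E5 C5

Taking 6-note groups, the heads are A3, D4, G4: the pattern moves up a 4th.
Carrying on: C5 → F5 → B5.
From B5 the diatonic shape gives B5 F5 B4 D5 E5 C5.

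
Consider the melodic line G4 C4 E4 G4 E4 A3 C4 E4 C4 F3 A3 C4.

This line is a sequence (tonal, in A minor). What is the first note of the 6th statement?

D3

With a 4-note motive the entries are G4, E4, C4, each down a 3rd from the previous.
Extending the heads down a 3rd: A3 → F3 → D3.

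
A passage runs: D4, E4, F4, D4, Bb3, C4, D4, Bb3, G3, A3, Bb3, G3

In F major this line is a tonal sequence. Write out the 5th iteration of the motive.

C3 D3 E3 C3

The 4-note cells begin on D4, Bb3, G3 — each down a 3rd from the last.
Continuing the starts: E3 → C3.
So cell 5 is C3 D3 E3 C3.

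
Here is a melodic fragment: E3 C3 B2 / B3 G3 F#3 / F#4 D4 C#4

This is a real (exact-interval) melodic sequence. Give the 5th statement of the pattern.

Taking 3-note groups, the heads are E3, B3, F#4: the pattern moves up a 5th.
Carrying on: C#5 → G#5.
From G#5 the exact shape gives G#5 E5 D#5.

G#5 E5 D#5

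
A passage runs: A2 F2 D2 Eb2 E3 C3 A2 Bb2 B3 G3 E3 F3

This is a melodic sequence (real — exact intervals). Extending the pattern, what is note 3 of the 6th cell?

C#5

The unit is 4 notes. Position-3 pitches of the 3 shown cells: D2, A2, E3.
Carrying that up a 5th forward: B3 → F#4 → C#5.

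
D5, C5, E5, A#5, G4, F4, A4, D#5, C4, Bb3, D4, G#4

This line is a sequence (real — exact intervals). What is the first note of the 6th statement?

Taking 4-note groups, the heads are D5, G4, C4: the pattern moves down a 5th.
Extending the heads down a 5th: F3 → Bb2 → Eb2.

Eb2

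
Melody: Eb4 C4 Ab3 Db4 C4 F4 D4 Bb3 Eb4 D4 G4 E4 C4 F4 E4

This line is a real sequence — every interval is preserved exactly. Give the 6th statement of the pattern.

C#5 A#4 F#4 B4 A#4

The 5-note cells begin on Eb4, F4, G4 — each up a 2nd from the last.
Carrying on: A4 → B4 → C#5.
Statement 6 starts on C#5 and keeps the same exact contour: C#5 A#4 F#4 B4 A#4.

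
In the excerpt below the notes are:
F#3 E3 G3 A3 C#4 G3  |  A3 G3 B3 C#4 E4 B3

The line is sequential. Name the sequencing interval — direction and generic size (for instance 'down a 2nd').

up a 3rd

Unit = 6 notes; the statements start on F#3, A3, moving up a 3rd each time.
From F#3 to A3: up a 3rd.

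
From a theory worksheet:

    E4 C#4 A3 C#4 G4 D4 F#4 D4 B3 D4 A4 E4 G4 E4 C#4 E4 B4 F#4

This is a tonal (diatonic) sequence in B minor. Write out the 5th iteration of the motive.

B4 G4 E4 G4 D5 A4

The 6-note cells begin on E4, F#4, G4 — each up a 2nd from the last.
Carrying on: A4 → B4.
So cell 5 is B4 G4 E4 G4 D5 A4.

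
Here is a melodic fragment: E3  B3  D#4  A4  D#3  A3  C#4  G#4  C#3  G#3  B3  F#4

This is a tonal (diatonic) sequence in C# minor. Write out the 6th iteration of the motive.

With a 4-note motive the entries are E3, D#3, C#3, each down a 2nd from the previous.
Carrying on: B2 → A2 → G#2.
So cell 6 is G#2 D#3 F#3 C#4.

G#2 D#3 F#3 C#4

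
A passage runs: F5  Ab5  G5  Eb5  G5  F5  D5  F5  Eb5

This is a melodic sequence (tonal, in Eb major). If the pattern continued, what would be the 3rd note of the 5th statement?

The unit is 3 notes. Position-3 pitches of the 3 shown cells: G5, F5, Eb5.
Each moves down a 2nd. Continuing: D5 → C5.

C5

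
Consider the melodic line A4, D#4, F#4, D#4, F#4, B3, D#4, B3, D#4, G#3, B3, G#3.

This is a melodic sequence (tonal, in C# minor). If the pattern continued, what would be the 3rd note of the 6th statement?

The unit is 4 notes. Position-3 pitches of the 3 shown cells: F#4, D#4, B3.
Each moves down a 3rd. Continuing: G#3 → E3 → C#3.

C#3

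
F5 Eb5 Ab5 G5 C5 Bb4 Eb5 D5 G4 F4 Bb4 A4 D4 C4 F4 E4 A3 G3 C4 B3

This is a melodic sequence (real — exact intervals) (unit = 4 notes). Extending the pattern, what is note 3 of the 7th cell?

With 4-note cells, note 3 of each statement runs Ab5, Eb5, Bb4, F4, C4.
Extending down a 4th: G3 → D3.

D3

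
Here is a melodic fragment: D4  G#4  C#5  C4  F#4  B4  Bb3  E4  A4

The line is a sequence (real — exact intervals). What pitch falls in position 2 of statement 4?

D4

With 3-note cells, note 2 of each statement runs G#4, F#4, E4.
One more down a 2nd gives D4.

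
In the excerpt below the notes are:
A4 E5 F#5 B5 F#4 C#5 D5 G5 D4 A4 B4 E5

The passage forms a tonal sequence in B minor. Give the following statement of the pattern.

The 4-note cells begin on A4, F#4, D4 — each down a 3rd from the last.
From B3 the diatonic shape gives B3 F#4 G4 C#5.

B3 F#4 G4 C#5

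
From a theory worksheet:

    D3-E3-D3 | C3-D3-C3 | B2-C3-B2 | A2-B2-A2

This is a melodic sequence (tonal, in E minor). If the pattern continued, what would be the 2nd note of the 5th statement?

Grouping in 3s, the 2nd note of each cell is E3, D3, C3, B2.
Each moves down a 2nd; the next is A2.

A2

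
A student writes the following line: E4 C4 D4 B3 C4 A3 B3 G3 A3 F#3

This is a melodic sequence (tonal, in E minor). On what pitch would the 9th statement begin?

With a 2-note motive the entries are E4, D4, C4, B3, A3, each down a 2nd from the previous.
Continuing: G3 → F#3 → E3 → D3. Statement 9 starts on D3.

D3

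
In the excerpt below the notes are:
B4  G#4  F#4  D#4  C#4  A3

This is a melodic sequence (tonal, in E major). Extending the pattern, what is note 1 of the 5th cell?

With 2-note cells, note 1 of each statement runs B4, F#4, C#4.
Carrying that down a 4th forward: G#3 → D#3.

D#3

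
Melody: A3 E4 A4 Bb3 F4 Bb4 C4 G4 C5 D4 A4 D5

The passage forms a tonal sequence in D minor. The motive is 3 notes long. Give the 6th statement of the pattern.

Unit = 3 notes; the statements start on A3, Bb3, C4, D4, moving up a 2nd each time.
Extending up a 2nd: E4 → F4.
So cell 6 is F4 C5 F5.

F4 C5 F5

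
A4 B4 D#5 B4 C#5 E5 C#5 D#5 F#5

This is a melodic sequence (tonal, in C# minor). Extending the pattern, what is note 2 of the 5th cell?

The unit is 3 notes. Position-2 pitches of the 3 shown cells: B4, C#5, D#5.
Each moves up a 2nd. Continuing: E5 → F#5.

F#5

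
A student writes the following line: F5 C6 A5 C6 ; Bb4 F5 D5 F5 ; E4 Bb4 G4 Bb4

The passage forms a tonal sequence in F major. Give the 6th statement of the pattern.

G2 D3 Bb2 D3

The 4-note cells begin on F5, Bb4, E4 — each down a 5th from the last.
Continuing the starts: A3 → D3 → G2.
So cell 6 is G2 D3 Bb2 D3.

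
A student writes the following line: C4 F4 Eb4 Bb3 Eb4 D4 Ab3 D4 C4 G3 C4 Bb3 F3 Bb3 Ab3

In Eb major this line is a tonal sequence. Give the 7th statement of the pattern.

D3 G3 F3

With a 3-note motive the entries are C4, Bb3, Ab3, G3, F3, each down a 2nd from the previous.
Carrying on: Eb3 → D3.
So cell 7 is D3 G3 F3.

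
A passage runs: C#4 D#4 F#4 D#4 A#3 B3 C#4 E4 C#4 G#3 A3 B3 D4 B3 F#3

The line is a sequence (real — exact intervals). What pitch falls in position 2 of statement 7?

Eb3

With 5-note cells, note 2 of each statement runs D#4, C#4, B3.
Extending down a 2nd: A3 → G3 → F3 → Eb3.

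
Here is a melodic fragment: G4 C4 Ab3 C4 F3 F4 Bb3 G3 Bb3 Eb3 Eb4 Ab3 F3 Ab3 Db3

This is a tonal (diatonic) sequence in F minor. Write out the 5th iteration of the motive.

C4 F3 Db3 F3 Bb2

Unit = 5 notes; the statements start on G4, F4, Eb4, moving down a 2nd each time.
Continuing the starts: Db4 → C4.
Statement 5 starts on C4 and keeps the same diatonic contour: C4 F3 Db3 F3 Bb2.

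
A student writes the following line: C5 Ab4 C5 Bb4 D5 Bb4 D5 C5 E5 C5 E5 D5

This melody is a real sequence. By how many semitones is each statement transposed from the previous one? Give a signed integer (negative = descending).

With a 4-note motive the entries are C5, D5, E5, each up a 2nd from the previous.
C5→D5 is 74 − 72 = 2 semitones.

2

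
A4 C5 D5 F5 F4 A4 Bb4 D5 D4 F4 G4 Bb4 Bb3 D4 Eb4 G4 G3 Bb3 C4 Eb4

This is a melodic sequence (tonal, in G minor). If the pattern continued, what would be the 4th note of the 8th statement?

F3

The unit is 4 notes. Position-4 pitches of the 5 shown cells: F5, D5, Bb4, G4, Eb4.
Extending down a 3rd: C4 → A3 → F3.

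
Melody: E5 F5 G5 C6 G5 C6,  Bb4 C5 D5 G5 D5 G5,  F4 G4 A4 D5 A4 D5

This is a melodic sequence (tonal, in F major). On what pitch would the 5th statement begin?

G3

The 6-note cells begin on E5, Bb4, F4 — each down a 4th from the last.
Continuing: C4 → G3. Statement 5 starts on G3.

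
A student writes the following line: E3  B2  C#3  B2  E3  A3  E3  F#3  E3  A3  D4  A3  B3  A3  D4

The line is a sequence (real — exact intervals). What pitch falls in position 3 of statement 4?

With 5-note cells, note 3 of each statement runs C#3, F#3, B3.
One more up a 4th gives E4.

E4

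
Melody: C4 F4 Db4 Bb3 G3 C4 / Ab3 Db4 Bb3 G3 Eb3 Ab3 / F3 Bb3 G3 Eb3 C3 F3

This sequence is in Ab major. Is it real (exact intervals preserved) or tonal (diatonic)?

tonal

Every note is diatonic to Ab major.
Cell 1 has -4 semitones from note 2 to 3, but cell 2 has -3 — the interval quality changes while the contour stays the same, which is the hallmark of a tonal sequence.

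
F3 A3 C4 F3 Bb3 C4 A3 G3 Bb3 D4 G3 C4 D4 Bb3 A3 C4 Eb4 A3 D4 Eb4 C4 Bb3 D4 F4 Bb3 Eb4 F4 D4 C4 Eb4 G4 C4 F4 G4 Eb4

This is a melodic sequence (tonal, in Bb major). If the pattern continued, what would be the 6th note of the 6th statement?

Grouping in 7s, the 6th note of each cell is C4, D4, Eb4, F4, G4.
From G4, up a 2nd gives A4.

A4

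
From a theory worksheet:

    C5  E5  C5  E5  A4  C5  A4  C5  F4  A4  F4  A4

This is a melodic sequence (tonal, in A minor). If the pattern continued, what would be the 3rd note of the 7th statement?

E3

With 4-note cells, note 3 of each statement runs C5, A4, F4.
Each moves down a 3rd. Continuing: D4 → B3 → G3 → E3.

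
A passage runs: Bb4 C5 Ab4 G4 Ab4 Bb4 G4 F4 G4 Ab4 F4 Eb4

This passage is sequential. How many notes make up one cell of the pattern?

Try groups of 4 (3 cells in 12 notes):
Bb4 C5 Ab4 G4 | Ab4 Bb4 G4 F4 | G4 Ab4 F4 Eb4
That's a consistent down a 2nd shift per cell, and no other grouping gives one.

4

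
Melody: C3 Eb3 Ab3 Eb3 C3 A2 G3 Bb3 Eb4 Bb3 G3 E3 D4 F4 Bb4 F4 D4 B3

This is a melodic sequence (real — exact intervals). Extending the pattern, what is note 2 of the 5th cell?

G5

Grouping in 6s, the 2nd note of each cell is Eb3, Bb3, F4.
Carrying that up a 5th forward: C5 → G5.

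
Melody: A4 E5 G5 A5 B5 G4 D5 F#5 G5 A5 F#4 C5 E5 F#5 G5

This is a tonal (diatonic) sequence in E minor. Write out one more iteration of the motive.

The 5-note cells begin on A4, G4, F#4 — each down a 2nd from the last.
Statement 4 starts on E4 and keeps the same diatonic contour: E4 B4 D5 E5 F#5.

E4 B4 D5 E5 F#5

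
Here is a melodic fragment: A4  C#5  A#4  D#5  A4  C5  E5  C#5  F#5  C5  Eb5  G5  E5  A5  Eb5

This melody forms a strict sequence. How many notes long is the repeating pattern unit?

15 notes total. Splitting into 3 groups of 5:
A4 C#5 A#4 D#5 A4 | C5 E5 C#5 F#5 C5 | Eb5 G5 E5 A5 Eb5
Every group is a transposition up a 3rd of the one before; no shorter unit works.

5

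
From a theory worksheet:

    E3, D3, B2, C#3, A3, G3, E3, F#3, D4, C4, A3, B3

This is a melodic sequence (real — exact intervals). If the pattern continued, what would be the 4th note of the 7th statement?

The unit is 4 notes. Position-4 pitches of the 3 shown cells: C#3, F#3, B3.
Each moves up a 4th. Continuing: E4 → A4 → D5 → G5.

G5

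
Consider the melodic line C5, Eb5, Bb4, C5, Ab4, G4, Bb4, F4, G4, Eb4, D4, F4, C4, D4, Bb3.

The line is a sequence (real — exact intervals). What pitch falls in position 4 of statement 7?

F#2

The unit is 5 notes. Position-4 pitches of the 3 shown cells: C5, G4, D4.
Extending down a 4th: A3 → E3 → B2 → F#2.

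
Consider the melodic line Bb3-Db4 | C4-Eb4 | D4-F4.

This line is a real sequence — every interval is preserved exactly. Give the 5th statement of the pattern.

Taking 2-note groups, the heads are Bb3, C4, D4: the pattern moves up a 2nd.
Continuing the starts: E4 → F#4.
So cell 5 is F#4 A4.

F#4 A4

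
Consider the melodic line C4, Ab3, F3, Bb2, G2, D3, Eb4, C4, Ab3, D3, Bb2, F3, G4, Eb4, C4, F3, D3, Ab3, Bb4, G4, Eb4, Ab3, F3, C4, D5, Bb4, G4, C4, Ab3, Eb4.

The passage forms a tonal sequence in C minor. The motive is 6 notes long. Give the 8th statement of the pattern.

The 6-note cells begin on C4, Eb4, G4, Bb4, D5 — each up a 3rd from the last.
Extending up a 3rd: F5 → Ab5 → C6.
From C6 the diatonic shape gives C6 Ab5 F5 Bb4 G4 D5.

C6 Ab5 F5 Bb4 G4 D5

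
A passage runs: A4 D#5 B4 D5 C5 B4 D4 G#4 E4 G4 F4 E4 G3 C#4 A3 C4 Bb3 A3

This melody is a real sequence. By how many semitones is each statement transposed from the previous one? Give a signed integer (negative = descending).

With a 6-note motive the entries are A4, D4, G3, each down a 5th from the previous.
A4→D4 is 62 − 69 = -7 semitones.

-7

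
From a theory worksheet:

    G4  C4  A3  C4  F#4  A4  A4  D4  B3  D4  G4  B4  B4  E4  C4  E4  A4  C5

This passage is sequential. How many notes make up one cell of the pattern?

6

Try groups of 6 (3 cells in 18 notes):
G4 C4 A3 C4 F#4 A4 | A4 D4 B3 D4 G4 B4 | B4 E4 C4 E4 A4 C5
Each cell is the previous one up a 2nd — so the unit is 6 notes.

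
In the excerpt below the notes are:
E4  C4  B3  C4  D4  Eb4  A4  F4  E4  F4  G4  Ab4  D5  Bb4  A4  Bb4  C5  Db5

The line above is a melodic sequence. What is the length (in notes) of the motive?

6

18 notes total. Splitting into 3 groups of 6:
E4 C4 B3 C4 D4 Eb4 | A4 F4 E4 F4 G4 Ab4 | D5 Bb4 A4 Bb4 C5 Db5
Every group is a transposition up a 4th of the one before; no shorter unit works.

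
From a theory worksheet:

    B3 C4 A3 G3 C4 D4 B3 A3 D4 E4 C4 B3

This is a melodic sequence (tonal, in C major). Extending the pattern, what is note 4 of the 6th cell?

With 4-note cells, note 4 of each statement runs G3, A3, B3.
Extending up a 2nd: C4 → D4 → E4.

E4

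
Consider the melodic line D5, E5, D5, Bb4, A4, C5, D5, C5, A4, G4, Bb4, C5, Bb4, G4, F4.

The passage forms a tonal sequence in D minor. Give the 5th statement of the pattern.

G4 A4 G4 E4 D4

Taking 5-note groups, the heads are D5, C5, Bb4: the pattern moves down a 2nd.
Continuing the starts: A4 → G4.
So cell 5 is G4 A4 G4 E4 D4.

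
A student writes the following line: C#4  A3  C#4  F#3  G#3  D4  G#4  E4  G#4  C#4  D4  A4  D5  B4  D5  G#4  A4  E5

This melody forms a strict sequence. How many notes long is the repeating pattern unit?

6

Try groups of 6 (3 cells in 18 notes):
C#4 A3 C#4 F#3 G#3 D4 | G#4 E4 G#4 C#4 D4 A4 | D5 B4 D5 G#4 A4 E5
That's a consistent up a 5th shift per cell, and no other grouping gives one.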